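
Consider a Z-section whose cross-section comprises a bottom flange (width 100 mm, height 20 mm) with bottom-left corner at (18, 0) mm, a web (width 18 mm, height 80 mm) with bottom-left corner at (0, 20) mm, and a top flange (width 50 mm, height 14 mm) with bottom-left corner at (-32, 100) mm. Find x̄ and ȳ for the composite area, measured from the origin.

x̄ = 34.80 mm, ȳ = 43.79 mm

bottom flange: A = 100 × 20 = 2000.00, centroid at (68.00, 10.00).
web: A = 18 × 80 = 1440.00, centroid at (9.00, 60.00).
top flange: A = 50 × 14 = 700.00, centroid at (-7.00, 107.00).
ΣA = 4140.00 mm², ΣAx̄ = 144060.00 mm³, ΣAȳ = 181300.00 mm³.
x̄ = 144060.00/4140.00 = 34.80 mm; ȳ = 181300.00/4140.00 = 43.79 mm.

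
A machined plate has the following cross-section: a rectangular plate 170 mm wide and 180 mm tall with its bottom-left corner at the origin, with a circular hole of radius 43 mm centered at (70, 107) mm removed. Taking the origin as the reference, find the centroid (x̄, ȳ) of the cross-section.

x̄ = 88.51 mm, ȳ = 86.02 mm

plate: A = 170 × 180 = 30600.00, centroid at (85.00, 90.00).
hole: A = −π·43² = -5808.80, centroid at (70.00, 107.00).
ΣA = 24791.20 mm², ΣAx̄ = 2194383.66 mm³, ΣAȳ = 2132457.88 mm³.
x̄ = 2194383.66/24791.20 = 88.51 mm; ȳ = 2132457.88/24791.20 = 86.02 mm.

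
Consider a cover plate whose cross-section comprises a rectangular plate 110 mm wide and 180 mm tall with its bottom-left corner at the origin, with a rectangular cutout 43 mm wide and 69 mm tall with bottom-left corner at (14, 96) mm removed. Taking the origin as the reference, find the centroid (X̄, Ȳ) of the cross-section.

X̄ = 58.44 mm, Ȳ = 82.86 mm

plate: A = 110 × 180 = 19800.00, centroid at (55.00, 90.00).
hole: A = −(43 × 69) = -2967.00, centroid at (35.50, 130.50).
ΣA = 16833.00 mm²
ΣAX̄ = (19800.00)(55.00) + (-2967.00)(35.50) = 983671.50 mm³
ΣAȲ = (19800.00)(90.00) + (-2967.00)(130.50) = 1394806.50 mm³
X̄ = 983671.50 / 16833.00 = 58.44 mm
Ȳ = 1394806.50 / 16833.00 = 82.86 mm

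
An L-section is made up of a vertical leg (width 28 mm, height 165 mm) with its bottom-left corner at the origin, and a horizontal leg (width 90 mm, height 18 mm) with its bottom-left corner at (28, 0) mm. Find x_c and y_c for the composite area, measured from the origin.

vertical leg: A = 28 × 165 = 4620.00, centroid at (14.00, 82.50).
horizontal leg: A = 90 × 18 = 1620.00, centroid at (73.00, 9.00).
ΣA = 6240.00 mm²
ΣAx_c = (4620.00)(14.00) + (1620.00)(73.00) = 182940.00 mm³
ΣAy_c = (4620.00)(82.50) + (1620.00)(9.00) = 395730.00 mm³
x_c = 182940.00 / 6240.00 = 29.32 mm
y_c = 395730.00 / 6240.00 = 63.42 mm

x_c = 29.32 mm, y_c = 63.42 mm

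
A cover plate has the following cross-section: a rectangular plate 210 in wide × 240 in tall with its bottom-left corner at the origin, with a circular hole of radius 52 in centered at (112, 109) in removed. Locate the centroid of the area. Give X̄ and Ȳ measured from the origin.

Part | A | x̄ᵢ | ȳᵢ | A·x̄ᵢ | A·ȳᵢ
plate | 50400.00 | 105.00 | 120.00 | 5292000.00 | 6048000.00
hole | -8494.87 | 112.00 | 109.00 | -951425.05 | -925940.45
Σ | 41905.13 |  |  | 4340574.95 | 5122059.55
X̄ = 4340574.95 / 41905.13 = 103.58 in
Ȳ = 5122059.55 / 41905.13 = 122.23 in

X̄ = 103.58 in, Ȳ = 122.23 in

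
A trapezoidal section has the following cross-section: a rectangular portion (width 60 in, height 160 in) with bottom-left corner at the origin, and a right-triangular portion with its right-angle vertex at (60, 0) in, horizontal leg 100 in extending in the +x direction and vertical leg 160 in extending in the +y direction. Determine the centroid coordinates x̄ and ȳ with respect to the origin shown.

x̄ = 58.79 in, ȳ = 67.88 in

rectangular portion: A = 60 × 160 = 9600.00, centroid at (30.00, 80.00).
triangular portion: A = ½·100·160 = 8000.00, centroid at (93.33, 53.33).
ΣA = 17600.00 in², ΣAx̄ = 1034666.67 in³, ΣAȳ = 1194666.67 in³.
x̄ = 1034666.67/17600.00 = 58.79 in; ȳ = 1194666.67/17600.00 = 67.88 in.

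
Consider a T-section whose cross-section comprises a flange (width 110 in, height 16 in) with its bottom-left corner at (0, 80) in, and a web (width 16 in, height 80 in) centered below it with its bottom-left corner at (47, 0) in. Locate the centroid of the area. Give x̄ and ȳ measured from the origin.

x̄ = 55.00 in, ȳ = 67.79 in

web: A = 16 × 80 = 1280.00, centroid at (55.00, 40.00).
flange: A = 110 × 16 = 1760.00, centroid at (55.00, 88.00).
ΣA = 3040.00 in²
ΣAx̄ = (1280.00)(55.00) + (1760.00)(55.00) = 167200.00 in³
ΣAȳ = (1280.00)(40.00) + (1760.00)(88.00) = 206080.00 in³
x̄ = 167200.00 / 3040.00 = 55.00 in
ȳ = 206080.00 / 3040.00 = 67.79 in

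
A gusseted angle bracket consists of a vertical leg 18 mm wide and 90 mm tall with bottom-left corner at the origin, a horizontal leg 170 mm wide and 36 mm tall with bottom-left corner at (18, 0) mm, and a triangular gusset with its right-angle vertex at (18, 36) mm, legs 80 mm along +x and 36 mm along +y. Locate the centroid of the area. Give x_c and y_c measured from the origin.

vertical leg: A = 18 × 90 = 1620.00, centroid at (9.00, 45.00).
horizontal leg: A = 170 × 36 = 6120.00, centroid at (103.00, 18.00).
gusset: A = ½·80·36 = 1440.00, centroid at (44.67, 48.00).
ΣA = 9180.00 mm²
ΣAx_c = (1620.00)(9.00) + (6120.00)(103.00) + (1440.00)(44.67) = 709260.00 mm³
ΣAy_c = (1620.00)(45.00) + (6120.00)(18.00) + (1440.00)(48.00) = 252180.00 mm³
x_c = 709260.00 / 9180.00 = 77.26 mm
y_c = 252180.00 / 9180.00 = 27.47 mm

x_c = 77.26 mm, y_c = 27.47 mm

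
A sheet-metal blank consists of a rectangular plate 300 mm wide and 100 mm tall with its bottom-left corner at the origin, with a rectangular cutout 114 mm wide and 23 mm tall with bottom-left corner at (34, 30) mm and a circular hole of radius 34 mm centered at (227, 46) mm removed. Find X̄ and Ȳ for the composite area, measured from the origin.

X̄ = 144.74 mm, Ȳ = 51.55 mm

plate: A = 300 × 100 = 30000.00, centroid at (150.00, 50.00).
hole 1: A = −(114 × 23) = -2622.00, centroid at (91.00, 41.50).
hole 2: A = −π·34² = -3631.68, centroid at (227.00, 46.00).
ΣA = 23746.32 mm², ΣAX̄ = 3437006.39 mm³, ΣAȲ = 1224129.67 mm³.
X̄ = 3437006.39/23746.32 = 144.74 mm; Ȳ = 1224129.67/23746.32 = 51.55 mm.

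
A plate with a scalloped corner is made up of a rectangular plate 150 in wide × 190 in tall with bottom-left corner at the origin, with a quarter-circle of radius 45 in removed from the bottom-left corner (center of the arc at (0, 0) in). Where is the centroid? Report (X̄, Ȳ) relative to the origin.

plate: A = 150 × 190 = 28500.00, centroid at (75.00, 95.00).
removed quarter-circle: A = −¼π·45² = -1590.43, centroid at (19.10, 19.10).
ΣA = 26909.57 in², ΣAX̄ = 2107125.00 in³, ΣAȲ = 2677125.00 in³.
X̄ = 2107125.00/26909.57 = 78.30 in; Ȳ = 2677125.00/26909.57 = 99.49 in.

X̄ = 78.30 in, Ȳ = 99.49 in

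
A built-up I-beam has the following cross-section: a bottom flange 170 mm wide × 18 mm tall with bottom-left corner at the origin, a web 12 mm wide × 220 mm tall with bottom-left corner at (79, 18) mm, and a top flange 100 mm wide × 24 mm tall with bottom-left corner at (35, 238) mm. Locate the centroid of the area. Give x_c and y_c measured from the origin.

Part | A | x̄ᵢ | ȳᵢ | A·x̄ᵢ | A·ȳᵢ
bottom flange | 3060.00 | 85.00 | 9.00 | 260100.00 | 27540.00
web | 2640.00 | 85.00 | 128.00 | 224400.00 | 337920.00
top flange | 2400.00 | 85.00 | 250.00 | 204000.00 | 600000.00
Σ | 8100.00 |  |  | 688500.00 | 965460.00
x_c = 688500.00 / 8100.00 = 85.00 mm
y_c = 965460.00 / 8100.00 = 119.19 mm

x_c = 85.00 mm, y_c = 119.19 mm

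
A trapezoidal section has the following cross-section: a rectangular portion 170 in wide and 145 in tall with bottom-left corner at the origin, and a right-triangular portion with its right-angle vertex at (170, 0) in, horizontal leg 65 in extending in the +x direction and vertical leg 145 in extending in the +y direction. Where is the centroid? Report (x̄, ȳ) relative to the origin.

x̄ = 102.12 in, ȳ = 68.62 in

Part | A | x̄ᵢ | ȳᵢ | A·x̄ᵢ | A·ȳᵢ
rectangular portion | 24650.00 | 85.00 | 72.50 | 2095250.00 | 1787125.00
triangular portion | 4712.50 | 191.67 | 48.33 | 903229.17 | 227770.83
Σ | 29362.50 |  |  | 2998479.17 | 2014895.83
x̄ = 2998479.17 / 29362.50 = 102.12 in
ȳ = 2014895.83 / 29362.50 = 68.62 in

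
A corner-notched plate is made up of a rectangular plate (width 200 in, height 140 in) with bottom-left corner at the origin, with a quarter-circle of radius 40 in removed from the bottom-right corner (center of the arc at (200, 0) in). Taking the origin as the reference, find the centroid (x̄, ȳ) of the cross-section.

plate: A = 200 × 140 = 28000.00, centroid at (100.00, 70.00).
removed quarter-circle: A = −¼π·40² = -1256.64, centroid at (183.02, 16.98).
ΣA = 26743.36 in²
ΣAx̄ = (28000.00)(100.00) + (-1256.64)(183.02) = 2570005.92 in³
ΣAȳ = (28000.00)(70.00) + (-1256.64)(16.98) = 1938666.67 in³
x̄ = 2570005.92 / 26743.36 = 96.10 in
ȳ = 1938666.67 / 26743.36 = 72.49 in

x̄ = 96.10 in, ȳ = 72.49 in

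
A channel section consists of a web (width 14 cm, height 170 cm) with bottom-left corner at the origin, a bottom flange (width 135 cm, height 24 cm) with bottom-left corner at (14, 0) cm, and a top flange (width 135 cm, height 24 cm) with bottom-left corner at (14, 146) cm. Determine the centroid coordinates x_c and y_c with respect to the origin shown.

x_c = 61.49 cm, y_c = 85.00 cm

web: A = 14 × 170 = 2380.00, centroid at (7.00, 85.00).
bottom flange: A = 135 × 24 = 3240.00, centroid at (81.50, 12.00).
top flange: A = 135 × 24 = 3240.00, centroid at (81.50, 158.00).
ΣA = 8860.00 cm², ΣAx_c = 544780.00 cm³, ΣAy_c = 753100.00 cm³.
x_c = 544780.00/8860.00 = 61.49 cm; y_c = 753100.00/8860.00 = 85.00 cm.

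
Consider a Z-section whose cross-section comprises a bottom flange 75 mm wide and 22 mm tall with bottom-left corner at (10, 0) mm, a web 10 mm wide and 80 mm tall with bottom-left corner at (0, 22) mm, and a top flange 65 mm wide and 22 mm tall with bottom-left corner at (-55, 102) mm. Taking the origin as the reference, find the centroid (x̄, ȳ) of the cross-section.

Part | A | x̄ᵢ | ȳᵢ | A·x̄ᵢ | A·ȳᵢ
bottom flange | 1650.00 | 47.50 | 11.00 | 78375.00 | 18150.00
web | 800.00 | 5.00 | 62.00 | 4000.00 | 49600.00
top flange | 1430.00 | -22.50 | 113.00 | -32175.00 | 161590.00
Σ | 3880.00 |  |  | 50200.00 | 229340.00
x̄ = 50200.00 / 3880.00 = 12.94 mm
ȳ = 229340.00 / 3880.00 = 59.11 mm

x̄ = 12.94 mm, ȳ = 59.11 mm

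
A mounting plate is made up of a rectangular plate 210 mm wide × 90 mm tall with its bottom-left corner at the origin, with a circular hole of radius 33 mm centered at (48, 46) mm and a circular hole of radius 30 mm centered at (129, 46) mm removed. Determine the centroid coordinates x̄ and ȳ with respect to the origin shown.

plate: A = 210 × 90 = 18900.00, centroid at (105.00, 45.00).
hole 1: A = −π·33² = -3421.19, centroid at (48.00, 46.00).
hole 2: A = −π·30² = -2827.43, centroid at (129.00, 46.00).
ΣA = 12651.37 mm², ΣAx̄ = 1455543.76 mm³, ΣAȳ = 563063.12 mm³.
x̄ = 1455543.76/12651.37 = 115.05 mm; ȳ = 563063.12/12651.37 = 44.51 mm.

x̄ = 115.05 mm, ȳ = 44.51 mm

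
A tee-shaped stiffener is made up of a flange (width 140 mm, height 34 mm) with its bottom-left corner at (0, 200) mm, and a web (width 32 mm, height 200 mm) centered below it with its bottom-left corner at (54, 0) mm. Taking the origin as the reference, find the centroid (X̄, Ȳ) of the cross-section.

Part | A | x̄ᵢ | ȳᵢ | A·x̄ᵢ | A·ȳᵢ
web | 6400.00 | 70.00 | 100.00 | 448000.00 | 640000.00
flange | 4760.00 | 70.00 | 217.00 | 333200.00 | 1032920.00
Σ | 11160.00 |  |  | 781200.00 | 1672920.00
X̄ = 781200.00 / 11160.00 = 70.00 mm
Ȳ = 1672920.00 / 11160.00 = 149.90 mm

X̄ = 70.00 mm, Ȳ = 149.90 mm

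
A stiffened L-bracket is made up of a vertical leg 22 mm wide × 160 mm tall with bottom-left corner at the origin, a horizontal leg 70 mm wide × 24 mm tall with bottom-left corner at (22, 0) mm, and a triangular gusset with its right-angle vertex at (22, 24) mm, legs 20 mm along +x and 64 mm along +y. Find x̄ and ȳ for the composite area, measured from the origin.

x̄ = 26.17 mm, ȳ = 56.64 mm

vertical leg: A = 22 × 160 = 3520.00, centroid at (11.00, 80.00).
horizontal leg: A = 70 × 24 = 1680.00, centroid at (57.00, 12.00).
gusset: A = ½·20·64 = 640.00, centroid at (28.67, 45.33).
ΣA = 5840.00 mm²
ΣAx̄ = (3520.00)(11.00) + (1680.00)(57.00) + (640.00)(28.67) = 152826.67 mm³
ΣAȳ = (3520.00)(80.00) + (1680.00)(12.00) + (640.00)(45.33) = 330773.33 mm³
x̄ = 152826.67 / 5840.00 = 26.17 mm
ȳ = 330773.33 / 5840.00 = 56.64 mm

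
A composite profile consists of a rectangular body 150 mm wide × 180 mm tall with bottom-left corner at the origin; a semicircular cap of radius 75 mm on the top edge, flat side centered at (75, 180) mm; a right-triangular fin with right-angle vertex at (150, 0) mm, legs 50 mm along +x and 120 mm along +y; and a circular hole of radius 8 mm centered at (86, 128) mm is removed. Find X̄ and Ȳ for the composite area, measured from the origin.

Part | A | x̄ᵢ | ȳᵢ | A·x̄ᵢ | A·ȳᵢ
rectangular body | 27000.00 | 75.00 | 90.00 | 2025000.00 | 2430000.00
semicircular top | 8835.73 | 75.00 | 211.83 | 662679.70 | 1871681.28
triangular fin | 3000.00 | 166.67 | 40.00 | 500000.00 | 120000.00
hole | -201.06 | 86.00 | 128.00 | -17291.33 | -25735.93
Σ | 38634.67 |  |  | 3170388.37 | 4395945.35
X̄ = 3170388.37 / 38634.67 = 82.06 mm
Ȳ = 4395945.35 / 38634.67 = 113.78 mm

X̄ = 82.06 mm, Ȳ = 113.78 mm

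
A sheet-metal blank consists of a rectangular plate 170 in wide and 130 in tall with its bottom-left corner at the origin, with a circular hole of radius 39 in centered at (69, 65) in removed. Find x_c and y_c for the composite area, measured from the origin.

plate: A = 170 × 130 = 22100.00, centroid at (85.00, 65.00).
hole: A = −π·39² = -4778.36, centroid at (69.00, 65.00).
ΣA = 17321.64 in², ΣAx_c = 1548792.99 in³, ΣAy_c = 1125906.44 in³.
x_c = 1548792.99/17321.64 = 89.41 in; y_c = 1125906.44/17321.64 = 65.00 in.

x_c = 89.41 in, y_c = 65.00 in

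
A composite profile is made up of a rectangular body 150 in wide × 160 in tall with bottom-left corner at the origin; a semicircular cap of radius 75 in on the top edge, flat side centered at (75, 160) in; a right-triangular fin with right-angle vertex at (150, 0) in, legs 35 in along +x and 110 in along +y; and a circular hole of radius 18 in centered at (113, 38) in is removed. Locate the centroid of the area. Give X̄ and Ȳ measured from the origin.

X̄ = 78.80 in, Ȳ = 108.08 in

rectangular body: A = 150 × 160 = 24000.00, centroid at (75.00, 80.00).
semicircular top: A = ½π·75² = 8835.73, centroid at (75.00, 191.83).
triangular fin: A = ½·35·110 = 1925.00, centroid at (161.67, 36.67).
hole: A = −π·18² = -1017.88, centroid at (113.00, 38.00).
ΣA = 33742.85 in², ΣAX̄ = 2658868.04 in³, ΣAȲ = 3646870.74 in³.
X̄ = 2658868.04/33742.85 = 78.80 in; Ȳ = 3646870.74/33742.85 = 108.08 in.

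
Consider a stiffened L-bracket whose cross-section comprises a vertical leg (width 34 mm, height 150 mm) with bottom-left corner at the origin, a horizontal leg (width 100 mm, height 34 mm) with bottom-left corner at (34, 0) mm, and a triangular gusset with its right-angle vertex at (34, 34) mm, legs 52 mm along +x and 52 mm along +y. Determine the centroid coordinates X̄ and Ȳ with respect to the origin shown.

X̄ = 44.83 mm, Ȳ = 51.74 mm

Part | A | x̄ᵢ | ȳᵢ | A·x̄ᵢ | A·ȳᵢ
vertical leg | 5100.00 | 17.00 | 75.00 | 86700.00 | 382500.00
horizontal leg | 3400.00 | 84.00 | 17.00 | 285600.00 | 57800.00
gusset | 1352.00 | 51.33 | 51.33 | 69402.67 | 69402.67
Σ | 9852.00 |  |  | 441702.67 | 509702.67
X̄ = 441702.67 / 9852.00 = 44.83 mm
Ȳ = 509702.67 / 9852.00 = 51.74 mm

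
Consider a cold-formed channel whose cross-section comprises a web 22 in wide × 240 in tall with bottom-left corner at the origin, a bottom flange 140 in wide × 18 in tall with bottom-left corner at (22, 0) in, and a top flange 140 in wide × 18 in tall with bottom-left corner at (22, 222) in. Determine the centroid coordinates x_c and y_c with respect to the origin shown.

x_c = 50.56 in, y_c = 120.00 in

web: A = 22 × 240 = 5280.00, centroid at (11.00, 120.00).
bottom flange: A = 140 × 18 = 2520.00, centroid at (92.00, 9.00).
top flange: A = 140 × 18 = 2520.00, centroid at (92.00, 231.00).
ΣA = 10320.00 in²
ΣAx_c = (5280.00)(11.00) + (2520.00)(92.00) + (2520.00)(92.00) = 521760.00 in³
ΣAy_c = (5280.00)(120.00) + (2520.00)(9.00) + (2520.00)(231.00) = 1238400.00 in³
x_c = 521760.00 / 10320.00 = 50.56 in
y_c = 1238400.00 / 10320.00 = 120.00 in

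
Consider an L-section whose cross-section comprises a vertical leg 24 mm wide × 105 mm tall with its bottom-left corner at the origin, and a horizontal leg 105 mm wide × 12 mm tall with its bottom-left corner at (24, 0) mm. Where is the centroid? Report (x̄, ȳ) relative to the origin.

x̄ = 33.50 mm, ȳ = 37.00 mm

Part | A | x̄ᵢ | ȳᵢ | A·x̄ᵢ | A·ȳᵢ
vertical leg | 2520.00 | 12.00 | 52.50 | 30240.00 | 132300.00
horizontal leg | 1260.00 | 76.50 | 6.00 | 96390.00 | 7560.00
Σ | 3780.00 |  |  | 126630.00 | 139860.00
x̄ = 126630.00 / 3780.00 = 33.50 mm
ȳ = 139860.00 / 3780.00 = 37.00 mm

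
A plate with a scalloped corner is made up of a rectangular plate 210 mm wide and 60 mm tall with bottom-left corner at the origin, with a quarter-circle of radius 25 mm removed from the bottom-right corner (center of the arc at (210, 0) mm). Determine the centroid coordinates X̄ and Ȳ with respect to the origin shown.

Part | A | x̄ᵢ | ȳᵢ | A·x̄ᵢ | A·ȳᵢ
plate | 12600.00 | 105.00 | 30.00 | 1323000.00 | 378000.00
removed quarter-circle | -490.87 | 199.39 | 10.61 | -97875.18 | -5208.33
Σ | 12109.13 |  |  | 1225124.82 | 372791.67
X̄ = 1225124.82 / 12109.13 = 101.17 mm
Ȳ = 372791.67 / 12109.13 = 30.79 mm

X̄ = 101.17 mm, Ȳ = 30.79 mm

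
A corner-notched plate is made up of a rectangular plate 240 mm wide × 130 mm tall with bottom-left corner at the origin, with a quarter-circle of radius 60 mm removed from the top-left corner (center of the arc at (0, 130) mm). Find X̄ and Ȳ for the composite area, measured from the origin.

plate: A = 240 × 130 = 31200.00, centroid at (120.00, 65.00).
removed quarter-circle: A = −¼π·60² = -2827.43, centroid at (25.46, 104.54).
ΣA = 28372.57 mm², ΣAX̄ = 3672000.00 mm³, ΣAȲ = 1732433.66 mm³.
X̄ = 3672000.00/28372.57 = 129.42 mm; Ȳ = 1732433.66/28372.57 = 61.06 mm.

X̄ = 129.42 mm, Ȳ = 61.06 mm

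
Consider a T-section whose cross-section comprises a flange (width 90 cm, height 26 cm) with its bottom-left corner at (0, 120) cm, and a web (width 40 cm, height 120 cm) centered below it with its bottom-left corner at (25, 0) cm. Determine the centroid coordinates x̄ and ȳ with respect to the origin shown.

x̄ = 45.00 cm, ȳ = 83.92 cm

Part | A | x̄ᵢ | ȳᵢ | A·x̄ᵢ | A·ȳᵢ
web | 4800.00 | 45.00 | 60.00 | 216000.00 | 288000.00
flange | 2340.00 | 45.00 | 133.00 | 105300.00 | 311220.00
Σ | 7140.00 |  |  | 321300.00 | 599220.00
x̄ = 321300.00 / 7140.00 = 45.00 cm
ȳ = 599220.00 / 7140.00 = 83.92 cm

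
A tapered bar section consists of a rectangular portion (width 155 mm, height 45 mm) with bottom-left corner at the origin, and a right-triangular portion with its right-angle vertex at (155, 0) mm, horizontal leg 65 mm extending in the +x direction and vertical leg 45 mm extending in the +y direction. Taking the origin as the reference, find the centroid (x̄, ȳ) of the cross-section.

rectangular portion: A = 155 × 45 = 6975.00, centroid at (77.50, 22.50).
triangular portion: A = ½·65·45 = 1462.50, centroid at (176.67, 15.00).
ΣA = 8437.50 mm²
ΣAx̄ = (6975.00)(77.50) + (1462.50)(176.67) = 798937.50 mm³
ΣAȳ = (6975.00)(22.50) + (1462.50)(15.00) = 178875.00 mm³
x̄ = 798937.50 / 8437.50 = 94.69 mm
ȳ = 178875.00 / 8437.50 = 21.20 mm

x̄ = 94.69 mm, ȳ = 21.20 mm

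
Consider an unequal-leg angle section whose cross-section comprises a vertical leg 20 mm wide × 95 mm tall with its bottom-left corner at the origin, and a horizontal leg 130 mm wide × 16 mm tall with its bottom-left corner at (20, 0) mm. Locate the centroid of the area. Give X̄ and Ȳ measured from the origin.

X̄ = 49.20 mm, Ȳ = 26.86 mm

Part | A | x̄ᵢ | ȳᵢ | A·x̄ᵢ | A·ȳᵢ
vertical leg | 1900.00 | 10.00 | 47.50 | 19000.00 | 90250.00
horizontal leg | 2080.00 | 85.00 | 8.00 | 176800.00 | 16640.00
Σ | 3980.00 |  |  | 195800.00 | 106890.00
X̄ = 195800.00 / 3980.00 = 49.20 mm
Ȳ = 106890.00 / 3980.00 = 26.86 mm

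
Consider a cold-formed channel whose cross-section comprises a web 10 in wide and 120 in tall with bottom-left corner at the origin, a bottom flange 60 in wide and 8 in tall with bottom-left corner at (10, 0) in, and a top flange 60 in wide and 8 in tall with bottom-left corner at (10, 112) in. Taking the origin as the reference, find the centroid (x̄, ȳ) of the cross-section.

Part | A | x̄ᵢ | ȳᵢ | A·x̄ᵢ | A·ȳᵢ
web | 1200.00 | 5.00 | 60.00 | 6000.00 | 72000.00
bottom flange | 480.00 | 40.00 | 4.00 | 19200.00 | 1920.00
top flange | 480.00 | 40.00 | 116.00 | 19200.00 | 55680.00
Σ | 2160.00 |  |  | 44400.00 | 129600.00
x̄ = 44400.00 / 2160.00 = 20.56 in
ȳ = 129600.00 / 2160.00 = 60.00 in

x̄ = 20.56 in, ȳ = 60.00 in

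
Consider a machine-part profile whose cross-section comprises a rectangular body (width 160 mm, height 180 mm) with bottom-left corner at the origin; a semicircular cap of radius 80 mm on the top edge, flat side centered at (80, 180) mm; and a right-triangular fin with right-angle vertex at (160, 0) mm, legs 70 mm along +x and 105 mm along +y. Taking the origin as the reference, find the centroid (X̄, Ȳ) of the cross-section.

X̄ = 88.93 mm, Ȳ = 114.55 mm

rectangular body: A = 160 × 180 = 28800.00, centroid at (80.00, 90.00).
semicircular top: A = ½π·80² = 10053.10, centroid at (80.00, 213.95).
triangular fin: A = ½·70·105 = 3675.00, centroid at (183.33, 35.00).
ΣA = 42528.10 mm², ΣAX̄ = 3781997.72 mm³, ΣAȲ = 4871515.70 mm³.
X̄ = 3781997.72/42528.10 = 88.93 mm; Ȳ = 4871515.70/42528.10 = 114.55 mm.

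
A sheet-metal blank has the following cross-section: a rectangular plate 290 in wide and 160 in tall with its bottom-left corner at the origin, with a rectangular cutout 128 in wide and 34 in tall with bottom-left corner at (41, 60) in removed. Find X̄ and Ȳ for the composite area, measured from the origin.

plate: A = 290 × 160 = 46400.00, centroid at (145.00, 80.00).
hole: A = −(128 × 34) = -4352.00, centroid at (105.00, 77.00).
ΣA = 42048.00 in²
ΣAX̄ = (46400.00)(145.00) + (-4352.00)(105.00) = 6271040.00 in³
ΣAȲ = (46400.00)(80.00) + (-4352.00)(77.00) = 3376896.00 in³
X̄ = 6271040.00 / 42048.00 = 149.14 in
Ȳ = 3376896.00 / 42048.00 = 80.31 in

X̄ = 149.14 in, Ȳ = 80.31 in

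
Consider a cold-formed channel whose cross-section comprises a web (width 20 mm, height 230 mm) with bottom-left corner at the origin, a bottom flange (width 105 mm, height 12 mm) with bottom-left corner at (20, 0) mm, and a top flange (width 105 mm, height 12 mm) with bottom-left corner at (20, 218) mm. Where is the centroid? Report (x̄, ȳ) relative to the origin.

web: A = 20 × 230 = 4600.00, centroid at (10.00, 115.00).
bottom flange: A = 105 × 12 = 1260.00, centroid at (72.50, 6.00).
top flange: A = 105 × 12 = 1260.00, centroid at (72.50, 224.00).
ΣA = 7120.00 mm², ΣAx̄ = 228700.00 mm³, ΣAȳ = 818800.00 mm³.
x̄ = 228700.00/7120.00 = 32.12 mm; ȳ = 818800.00/7120.00 = 115.00 mm.

x̄ = 32.12 mm, ȳ = 115.00 mm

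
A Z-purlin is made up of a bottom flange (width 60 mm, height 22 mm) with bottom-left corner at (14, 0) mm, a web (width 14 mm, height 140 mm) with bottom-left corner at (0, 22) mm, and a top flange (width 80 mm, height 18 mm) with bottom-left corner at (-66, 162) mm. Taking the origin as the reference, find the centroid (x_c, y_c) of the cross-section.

x_c = 7.28 mm, y_c = 93.45 mm

Part | A | x̄ᵢ | ȳᵢ | A·x̄ᵢ | A·ȳᵢ
bottom flange | 1320.00 | 44.00 | 11.00 | 58080.00 | 14520.00
web | 1960.00 | 7.00 | 92.00 | 13720.00 | 180320.00
top flange | 1440.00 | -26.00 | 171.00 | -37440.00 | 246240.00
Σ | 4720.00 |  |  | 34360.00 | 441080.00
x_c = 34360.00 / 4720.00 = 7.28 mm
y_c = 441080.00 / 4720.00 = 93.45 mm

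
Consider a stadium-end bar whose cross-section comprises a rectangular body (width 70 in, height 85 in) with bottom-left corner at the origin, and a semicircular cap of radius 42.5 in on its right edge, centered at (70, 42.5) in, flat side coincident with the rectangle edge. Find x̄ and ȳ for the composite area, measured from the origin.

Part | A | x̄ᵢ | ȳᵢ | A·x̄ᵢ | A·ȳᵢ
rectangular body | 5950.00 | 35.00 | 42.50 | 208250.00 | 252875.00
semicircular end | 2837.25 | 88.04 | 42.50 | 249784.64 | 120583.16
Σ | 8787.25 |  |  | 458034.64 | 373458.16
x̄ = 458034.64 / 8787.25 = 52.12 in
ȳ = 373458.16 / 8787.25 = 42.50 in

x̄ = 52.12 in, ȳ = 42.50 in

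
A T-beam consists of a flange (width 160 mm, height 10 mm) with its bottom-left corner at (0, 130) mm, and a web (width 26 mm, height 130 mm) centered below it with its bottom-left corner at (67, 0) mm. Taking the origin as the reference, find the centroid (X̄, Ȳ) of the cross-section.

Part | A | x̄ᵢ | ȳᵢ | A·x̄ᵢ | A·ȳᵢ
web | 3380.00 | 80.00 | 65.00 | 270400.00 | 219700.00
flange | 1600.00 | 80.00 | 135.00 | 128000.00 | 216000.00
Σ | 4980.00 |  |  | 398400.00 | 435700.00
X̄ = 398400.00 / 4980.00 = 80.00 mm
Ȳ = 435700.00 / 4980.00 = 87.49 mm

X̄ = 80.00 mm, Ȳ = 87.49 mm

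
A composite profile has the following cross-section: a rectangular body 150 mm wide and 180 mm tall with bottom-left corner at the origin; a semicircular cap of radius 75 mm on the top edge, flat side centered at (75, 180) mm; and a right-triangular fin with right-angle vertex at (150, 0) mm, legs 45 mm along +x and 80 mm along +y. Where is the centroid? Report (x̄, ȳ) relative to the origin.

rectangular body: A = 150 × 180 = 27000.00, centroid at (75.00, 90.00).
semicircular top: A = ½π·75² = 8835.73, centroid at (75.00, 211.83).
triangular fin: A = ½·45·80 = 1800.00, centroid at (165.00, 26.67).
ΣA = 37635.73 mm²
ΣAx̄ = (27000.00)(75.00) + (8835.73)(75.00) + (1800.00)(165.00) = 2984679.70 mm³
ΣAȳ = (27000.00)(90.00) + (8835.73)(211.83) + (1800.00)(26.67) = 4349681.28 mm³
x̄ = 2984679.70 / 37635.73 = 79.30 mm
ȳ = 4349681.28 / 37635.73 = 115.57 mm

x̄ = 79.30 mm, ȳ = 115.57 mm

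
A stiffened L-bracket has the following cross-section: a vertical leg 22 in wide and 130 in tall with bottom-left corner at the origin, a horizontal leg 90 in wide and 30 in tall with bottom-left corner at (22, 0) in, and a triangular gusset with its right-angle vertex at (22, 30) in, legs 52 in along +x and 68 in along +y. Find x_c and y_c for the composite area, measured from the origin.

vertical leg: A = 22 × 130 = 2860.00, centroid at (11.00, 65.00).
horizontal leg: A = 90 × 30 = 2700.00, centroid at (67.00, 15.00).
gusset: A = ½·52·68 = 1768.00, centroid at (39.33, 52.67).
ΣA = 7328.00 in²
ΣAx_c = (2860.00)(11.00) + (2700.00)(67.00) + (1768.00)(39.33) = 281901.33 in³
ΣAy_c = (2860.00)(65.00) + (2700.00)(15.00) + (1768.00)(52.67) = 319514.67 in³
x_c = 281901.33 / 7328.00 = 38.47 in
y_c = 319514.67 / 7328.00 = 43.60 in

x_c = 38.47 in, y_c = 43.60 in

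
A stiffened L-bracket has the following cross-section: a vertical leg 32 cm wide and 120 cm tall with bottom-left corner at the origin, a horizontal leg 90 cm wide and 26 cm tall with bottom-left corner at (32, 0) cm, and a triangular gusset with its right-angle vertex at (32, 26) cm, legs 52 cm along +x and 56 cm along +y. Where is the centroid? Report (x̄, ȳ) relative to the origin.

Part | A | x̄ᵢ | ȳᵢ | A·x̄ᵢ | A·ȳᵢ
vertical leg | 3840.00 | 16.00 | 60.00 | 61440.00 | 230400.00
horizontal leg | 2340.00 | 77.00 | 13.00 | 180180.00 | 30420.00
gusset | 1456.00 | 49.33 | 44.67 | 71829.33 | 65034.67
Σ | 7636.00 |  |  | 313449.33 | 325854.67
x̄ = 313449.33 / 7636.00 = 41.05 cm
ȳ = 325854.67 / 7636.00 = 42.67 cm

x̄ = 41.05 cm, ȳ = 42.67 cm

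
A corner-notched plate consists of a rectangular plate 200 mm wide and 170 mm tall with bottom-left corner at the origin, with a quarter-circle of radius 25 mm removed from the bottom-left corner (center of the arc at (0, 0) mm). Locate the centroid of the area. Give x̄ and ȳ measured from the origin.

x̄ = 101.31 mm, ȳ = 86.09 mm

Part | A | x̄ᵢ | ȳᵢ | A·x̄ᵢ | A·ȳᵢ
plate | 34000.00 | 100.00 | 85.00 | 3400000.00 | 2890000.00
removed quarter-circle | -490.87 | 10.61 | 10.61 | -5208.33 | -5208.33
Σ | 33509.13 |  |  | 3394791.67 | 2884791.67
x̄ = 3394791.67 / 33509.13 = 101.31 mm
ȳ = 2884791.67 / 33509.13 = 86.09 mm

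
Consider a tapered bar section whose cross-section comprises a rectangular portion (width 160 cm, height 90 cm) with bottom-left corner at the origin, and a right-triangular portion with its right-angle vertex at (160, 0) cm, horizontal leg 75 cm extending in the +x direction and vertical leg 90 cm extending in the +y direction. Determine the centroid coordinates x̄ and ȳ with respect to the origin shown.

x̄ = 99.94 cm, ȳ = 42.15 cm

rectangular portion: A = 160 × 90 = 14400.00, centroid at (80.00, 45.00).
triangular portion: A = ½·75·90 = 3375.00, centroid at (185.00, 30.00).
ΣA = 17775.00 cm², ΣAx̄ = 1776375.00 cm³, ΣAȳ = 749250.00 cm³.
x̄ = 1776375.00/17775.00 = 99.94 cm; ȳ = 749250.00/17775.00 = 42.15 cm.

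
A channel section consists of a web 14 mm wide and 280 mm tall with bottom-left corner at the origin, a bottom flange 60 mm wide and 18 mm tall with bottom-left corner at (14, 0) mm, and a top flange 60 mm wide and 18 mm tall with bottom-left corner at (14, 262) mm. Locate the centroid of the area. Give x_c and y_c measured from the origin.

web: A = 14 × 280 = 3920.00, centroid at (7.00, 140.00).
bottom flange: A = 60 × 18 = 1080.00, centroid at (44.00, 9.00).
top flange: A = 60 × 18 = 1080.00, centroid at (44.00, 271.00).
ΣA = 6080.00 mm², ΣAx_c = 122480.00 mm³, ΣAy_c = 851200.00 mm³.
x_c = 122480.00/6080.00 = 20.14 mm; y_c = 851200.00/6080.00 = 140.00 mm.

x_c = 20.14 mm, y_c = 140.00 mm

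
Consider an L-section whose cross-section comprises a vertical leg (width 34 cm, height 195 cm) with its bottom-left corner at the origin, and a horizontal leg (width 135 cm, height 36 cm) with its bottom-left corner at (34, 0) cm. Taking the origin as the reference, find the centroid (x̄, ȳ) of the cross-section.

vertical leg: A = 34 × 195 = 6630.00, centroid at (17.00, 97.50).
horizontal leg: A = 135 × 36 = 4860.00, centroid at (101.50, 18.00).
ΣA = 11490.00 cm², ΣAx̄ = 606000.00 cm³, ΣAȳ = 733905.00 cm³.
x̄ = 606000.00/11490.00 = 52.74 cm; ȳ = 733905.00/11490.00 = 63.87 cm.

x̄ = 52.74 cm, ȳ = 63.87 cm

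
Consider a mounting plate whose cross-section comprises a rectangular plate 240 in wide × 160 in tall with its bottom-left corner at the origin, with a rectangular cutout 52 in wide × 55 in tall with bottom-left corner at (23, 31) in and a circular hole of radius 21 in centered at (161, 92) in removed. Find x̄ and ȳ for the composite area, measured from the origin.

Part | A | x̄ᵢ | ȳᵢ | A·x̄ᵢ | A·ȳᵢ
plate | 38400.00 | 120.00 | 80.00 | 4608000.00 | 3072000.00
hole 1 | -2860.00 | 49.00 | 58.50 | -140140.00 | -167310.00
hole 2 | -1385.44 | 161.00 | 92.00 | -223056.22 | -127460.70
Σ | 34154.56 |  |  | 4244803.78 | 2777229.30
x̄ = 4244803.78 / 34154.56 = 124.28 in
ȳ = 2777229.30 / 34154.56 = 81.31 in

x̄ = 124.28 in, ȳ = 81.31 in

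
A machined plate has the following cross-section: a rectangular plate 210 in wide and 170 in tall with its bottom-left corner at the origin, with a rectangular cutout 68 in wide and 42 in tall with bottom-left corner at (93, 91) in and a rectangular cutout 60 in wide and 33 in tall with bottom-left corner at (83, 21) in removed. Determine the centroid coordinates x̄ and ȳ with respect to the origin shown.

x̄ = 102.45 in, ȳ = 85.55 in

plate: A = 210 × 170 = 35700.00, centroid at (105.00, 85.00).
hole 1: A = −(68 × 42) = -2856.00, centroid at (127.00, 112.00).
hole 2: A = −(60 × 33) = -1980.00, centroid at (113.00, 37.50).
ΣA = 30864.00 in²
ΣAx̄ = (35700.00)(105.00) + (-2856.00)(127.00) + (-1980.00)(113.00) = 3162048.00 in³
ΣAȳ = (35700.00)(85.00) + (-2856.00)(112.00) + (-1980.00)(37.50) = 2640378.00 in³
x̄ = 3162048.00 / 30864.00 = 102.45 in
ȳ = 2640378.00 / 30864.00 = 85.55 in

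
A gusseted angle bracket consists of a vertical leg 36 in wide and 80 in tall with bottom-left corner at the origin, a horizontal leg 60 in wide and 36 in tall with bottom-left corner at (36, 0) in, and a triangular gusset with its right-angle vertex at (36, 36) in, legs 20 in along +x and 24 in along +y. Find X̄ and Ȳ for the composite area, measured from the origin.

X̄ = 38.76 in, Ȳ = 31.18 in

vertical leg: A = 36 × 80 = 2880.00, centroid at (18.00, 40.00).
horizontal leg: A = 60 × 36 = 2160.00, centroid at (66.00, 18.00).
gusset: A = ½·20·24 = 240.00, centroid at (42.67, 44.00).
ΣA = 5280.00 in²
ΣAX̄ = (2880.00)(18.00) + (2160.00)(66.00) + (240.00)(42.67) = 204640.00 in³
ΣAȲ = (2880.00)(40.00) + (2160.00)(18.00) + (240.00)(44.00) = 164640.00 in³
X̄ = 204640.00 / 5280.00 = 38.76 in
Ȳ = 164640.00 / 5280.00 = 31.18 in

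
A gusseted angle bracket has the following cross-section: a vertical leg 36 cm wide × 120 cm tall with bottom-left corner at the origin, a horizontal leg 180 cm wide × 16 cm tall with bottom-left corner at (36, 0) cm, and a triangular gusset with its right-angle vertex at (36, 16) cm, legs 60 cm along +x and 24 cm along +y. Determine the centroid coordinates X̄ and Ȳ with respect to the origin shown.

X̄ = 60.73 cm, Ȳ = 37.82 cm

vertical leg: A = 36 × 120 = 4320.00, centroid at (18.00, 60.00).
horizontal leg: A = 180 × 16 = 2880.00, centroid at (126.00, 8.00).
gusset: A = ½·60·24 = 720.00, centroid at (56.00, 24.00).
ΣA = 7920.00 cm², ΣAX̄ = 480960.00 cm³, ΣAȲ = 299520.00 cm³.
X̄ = 480960.00/7920.00 = 60.73 cm; Ȳ = 299520.00/7920.00 = 37.82 cm.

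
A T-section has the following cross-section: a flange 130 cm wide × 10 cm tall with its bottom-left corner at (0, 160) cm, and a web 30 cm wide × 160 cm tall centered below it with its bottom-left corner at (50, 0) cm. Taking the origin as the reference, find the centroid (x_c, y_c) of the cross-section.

x_c = 65.00 cm, y_c = 98.11 cm

Part | A | x̄ᵢ | ȳᵢ | A·x̄ᵢ | A·ȳᵢ
web | 4800.00 | 65.00 | 80.00 | 312000.00 | 384000.00
flange | 1300.00 | 65.00 | 165.00 | 84500.00 | 214500.00
Σ | 6100.00 |  |  | 396500.00 | 598500.00
x_c = 396500.00 / 6100.00 = 65.00 cm
y_c = 598500.00 / 6100.00 = 98.11 cm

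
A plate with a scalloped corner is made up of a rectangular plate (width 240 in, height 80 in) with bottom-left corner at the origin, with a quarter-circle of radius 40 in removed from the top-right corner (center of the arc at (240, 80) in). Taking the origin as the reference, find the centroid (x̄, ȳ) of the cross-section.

x̄ = 112.78 in, ȳ = 38.39 in

plate: A = 240 × 80 = 19200.00, centroid at (120.00, 40.00).
removed quarter-circle: A = −¼π·40² = -1256.64, centroid at (223.02, 63.02).
ΣA = 17943.36 in², ΣAx̄ = 2023740.44 in³, ΣAȳ = 688802.37 in³.
x̄ = 2023740.44/17943.36 = 112.78 in; ȳ = 688802.37/17943.36 = 38.39 in.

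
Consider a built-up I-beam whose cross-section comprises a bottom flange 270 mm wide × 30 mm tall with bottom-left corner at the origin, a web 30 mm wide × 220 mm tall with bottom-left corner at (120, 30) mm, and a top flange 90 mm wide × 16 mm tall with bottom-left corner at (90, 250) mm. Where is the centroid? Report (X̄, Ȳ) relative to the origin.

bottom flange: A = 270 × 30 = 8100.00, centroid at (135.00, 15.00).
web: A = 30 × 220 = 6600.00, centroid at (135.00, 140.00).
top flange: A = 90 × 16 = 1440.00, centroid at (135.00, 258.00).
ΣA = 16140.00 mm², ΣAX̄ = 2178900.00 mm³, ΣAȲ = 1417020.00 mm³.
X̄ = 2178900.00/16140.00 = 135.00 mm; Ȳ = 1417020.00/16140.00 = 87.80 mm.

X̄ = 135.00 mm, Ȳ = 87.80 mm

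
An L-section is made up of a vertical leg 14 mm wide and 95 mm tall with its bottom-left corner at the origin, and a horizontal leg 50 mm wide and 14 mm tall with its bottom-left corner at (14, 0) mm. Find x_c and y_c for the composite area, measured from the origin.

x_c = 18.03 mm, y_c = 33.53 mm

vertical leg: A = 14 × 95 = 1330.00, centroid at (7.00, 47.50).
horizontal leg: A = 50 × 14 = 700.00, centroid at (39.00, 7.00).
ΣA = 2030.00 mm², ΣAx_c = 36610.00 mm³, ΣAy_c = 68075.00 mm³.
x_c = 36610.00/2030.00 = 18.03 mm; y_c = 68075.00/2030.00 = 33.53 mm.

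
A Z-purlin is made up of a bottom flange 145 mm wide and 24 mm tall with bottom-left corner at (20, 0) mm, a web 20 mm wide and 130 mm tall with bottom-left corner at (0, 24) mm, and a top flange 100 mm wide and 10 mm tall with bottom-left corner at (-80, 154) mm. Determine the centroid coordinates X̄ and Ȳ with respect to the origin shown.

bottom flange: A = 145 × 24 = 3480.00, centroid at (92.50, 12.00).
web: A = 20 × 130 = 2600.00, centroid at (10.00, 89.00).
top flange: A = 100 × 10 = 1000.00, centroid at (-30.00, 159.00).
ΣA = 7080.00 mm²
ΣAX̄ = (3480.00)(92.50) + (2600.00)(10.00) + (1000.00)(-30.00) = 317900.00 mm³
ΣAȲ = (3480.00)(12.00) + (2600.00)(89.00) + (1000.00)(159.00) = 432160.00 mm³
X̄ = 317900.00 / 7080.00 = 44.90 mm
Ȳ = 432160.00 / 7080.00 = 61.04 mm

X̄ = 44.90 mm, Ȳ = 61.04 mm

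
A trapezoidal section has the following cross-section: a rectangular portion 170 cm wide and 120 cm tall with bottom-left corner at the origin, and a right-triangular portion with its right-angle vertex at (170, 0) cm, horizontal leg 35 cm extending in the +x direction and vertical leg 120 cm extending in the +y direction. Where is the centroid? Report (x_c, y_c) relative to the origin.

x_c = 94.02 cm, y_c = 58.13 cm

rectangular portion: A = 170 × 120 = 20400.00, centroid at (85.00, 60.00).
triangular portion: A = ½·35·120 = 2100.00, centroid at (181.67, 40.00).
ΣA = 22500.00 cm², ΣAx_c = 2115500.00 cm³, ΣAy_c = 1308000.00 cm³.
x_c = 2115500.00/22500.00 = 94.02 cm; y_c = 1308000.00/22500.00 = 58.13 cm.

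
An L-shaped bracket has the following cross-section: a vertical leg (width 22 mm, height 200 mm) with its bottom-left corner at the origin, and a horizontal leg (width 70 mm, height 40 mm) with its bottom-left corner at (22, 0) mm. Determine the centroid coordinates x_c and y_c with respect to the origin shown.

Part | A | x̄ᵢ | ȳᵢ | A·x̄ᵢ | A·ȳᵢ
vertical leg | 4400.00 | 11.00 | 100.00 | 48400.00 | 440000.00
horizontal leg | 2800.00 | 57.00 | 20.00 | 159600.00 | 56000.00
Σ | 7200.00 |  |  | 208000.00 | 496000.00
x_c = 208000.00 / 7200.00 = 28.89 mm
y_c = 496000.00 / 7200.00 = 68.89 mm

x_c = 28.89 mm, y_c = 68.89 mm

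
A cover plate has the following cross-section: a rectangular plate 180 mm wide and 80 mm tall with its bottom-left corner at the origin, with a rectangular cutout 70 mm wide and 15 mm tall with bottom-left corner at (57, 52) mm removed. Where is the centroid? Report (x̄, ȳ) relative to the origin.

plate: A = 180 × 80 = 14400.00, centroid at (90.00, 40.00).
hole: A = −(70 × 15) = -1050.00, centroid at (92.00, 59.50).
ΣA = 13350.00 mm², ΣAx̄ = 1199400.00 mm³, ΣAȳ = 513525.00 mm³.
x̄ = 1199400.00/13350.00 = 89.84 mm; ȳ = 513525.00/13350.00 = 38.47 mm.

x̄ = 89.84 mm, ȳ = 38.47 mm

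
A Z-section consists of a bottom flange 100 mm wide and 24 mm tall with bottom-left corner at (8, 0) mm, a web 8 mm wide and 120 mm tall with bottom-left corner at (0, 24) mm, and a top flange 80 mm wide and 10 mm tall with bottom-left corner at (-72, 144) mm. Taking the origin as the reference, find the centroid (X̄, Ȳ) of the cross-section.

X̄ = 28.23 mm, Ȳ = 54.96 mm

Part | A | x̄ᵢ | ȳᵢ | A·x̄ᵢ | A·ȳᵢ
bottom flange | 2400.00 | 58.00 | 12.00 | 139200.00 | 28800.00
web | 960.00 | 4.00 | 84.00 | 3840.00 | 80640.00
top flange | 800.00 | -32.00 | 149.00 | -25600.00 | 119200.00
Σ | 4160.00 |  |  | 117440.00 | 228640.00
X̄ = 117440.00 / 4160.00 = 28.23 mm
Ȳ = 228640.00 / 4160.00 = 54.96 mm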